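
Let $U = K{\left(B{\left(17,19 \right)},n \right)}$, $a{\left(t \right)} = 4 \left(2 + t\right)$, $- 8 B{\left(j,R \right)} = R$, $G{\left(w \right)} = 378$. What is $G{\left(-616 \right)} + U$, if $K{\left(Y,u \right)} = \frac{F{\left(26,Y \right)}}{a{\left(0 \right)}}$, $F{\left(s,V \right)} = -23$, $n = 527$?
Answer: $\frac{3001}{8} \approx 375.13$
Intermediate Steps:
$B{\left(j,R \right)} = - \frac{R}{8}$
$a{\left(t \right)} = 8 + 4 t$
$K{\left(Y,u \right)} = - \frac{23}{8}$ ($K{\left(Y,u \right)} = - \frac{23}{8 + 4 \cdot 0} = - \frac{23}{8 + 0} = - \frac{23}{8}$)
$U = - \frac{23}{8} \approx -2.875$
$G{\left(-616 \right)} + U = 378 - \frac{23}{8} = \frac{3001}{8}$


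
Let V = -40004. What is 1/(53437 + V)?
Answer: 1/13433 ≈ 7.4444e-5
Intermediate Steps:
1/(53437 + V) = 1/(53437 - 40004) = 1/13433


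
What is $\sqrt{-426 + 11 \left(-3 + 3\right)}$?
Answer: $i \sqrt{426} \approx 20.64 i$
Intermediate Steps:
$\sqrt{-426 + 11 \left(-3 + 3\right)} = \sqrt{-426 + 11 \cdot 0} = \sqrt{-426 + 0} = \sqrt{-426} = i \sqrt{426}$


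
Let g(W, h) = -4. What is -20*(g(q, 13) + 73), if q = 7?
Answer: -1380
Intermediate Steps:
-20*(g(q, 13) + 73) = -20*(-4 + 73) = -20*69 = -1380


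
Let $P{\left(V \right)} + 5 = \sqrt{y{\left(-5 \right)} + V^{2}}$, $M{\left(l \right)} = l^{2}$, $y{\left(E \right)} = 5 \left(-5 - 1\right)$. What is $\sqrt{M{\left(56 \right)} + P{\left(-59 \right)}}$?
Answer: $\sqrt{3131 + \sqrt{3451}} \approx 56.478$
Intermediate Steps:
$y{\left(E \right)} = -30$ ($y{\left(E \right)} = 5 \left(-6\right) = -30$)
$P{\left(V \right)} = -5 + \sqrt{-30 + V^{2}}$
$\sqrt{M{\left(56 \right)} + P{\left(-59 \right)}} = \sqrt{56^{2} - \left(5 - \sqrt{-30 + \left(-59\right)^{2}}\right)} = \sqrt{3136 - \left(5 - \sqrt{-30 + 3481}\right)} = \sqrt{3136 - \left(5 - \sqrt{3451}\right)} = \sqrt{3131 + \sqrt{3451}}$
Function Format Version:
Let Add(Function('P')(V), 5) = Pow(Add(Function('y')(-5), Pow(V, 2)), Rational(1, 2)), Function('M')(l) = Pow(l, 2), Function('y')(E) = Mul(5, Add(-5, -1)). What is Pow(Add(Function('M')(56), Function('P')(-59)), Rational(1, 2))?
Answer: Pow(Add(3131, Pow(3451, Rational(1, 2))), Rational(1, 2)) ≈ 56.478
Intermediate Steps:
Function('y')(E) = -30 (Function('y')(E) = Mul(5, -6) = -30)
Function('P')(V) = Add(-5, Pow(Add(-30, Pow(V, 2)), Rational(1, 2)))
Pow(Add(Function('M')(56), Function('P')(-59)), Rational(1, 2)) = Pow(Add(Pow(56, 2), Add(-5, Pow(Add(-30, Pow(-59, 2)), Rational(1, 2)))), Rational(1, 2)) = Pow(Add(3136, Add(-5, Pow(Add(-30, 3481), Rational(1, 2)))), Rational(1, 2)) = Pow(Add(3136, Add(-5, Pow(3451, Rational(1, 2)))), Rational(1, 2)) = Pow(Add(3131, Pow(3451, Rational(1, 2))), Rational(1, 2))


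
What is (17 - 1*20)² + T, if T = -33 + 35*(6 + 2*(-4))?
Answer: -94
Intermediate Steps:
T = -103 (T = -33 + 35*(6 - 8) = -33 + 35*(-2) = -33 - 70 = -103)
(17 - 1*20)² + T = (17 - 1*20)² - 103 = (17 - 20)² - 103 = (-3)² - 103 = 9 - 103 = -94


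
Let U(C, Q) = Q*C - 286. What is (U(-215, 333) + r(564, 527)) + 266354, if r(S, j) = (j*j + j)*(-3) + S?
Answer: -639731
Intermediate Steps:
U(C, Q) = -286 + C*Q (U(C, Q) = C*Q - 286 = -286 + C*Q)
r(S, j) = S - 3*j - 3*j² (r(S, j) = (j² + j)*(-3) + S = (j + j²)*(-3) + S = (-3*j - 3*j²) + S = S - 3*j - 3*j²)
(U(-215, 333) + r(564, 527)) + 266354 = ((-286 - 215*333) + (564 - 3*527 - 3*527²)) + 266354 = ((-286 - 71595) + (564 - 1581 - 3*277729)) + 266354 = (-71881 + (564 - 1581 - 833187)) + 266354 = (-71881 - 834204) + 266354 = -906085 + 266354 = -639731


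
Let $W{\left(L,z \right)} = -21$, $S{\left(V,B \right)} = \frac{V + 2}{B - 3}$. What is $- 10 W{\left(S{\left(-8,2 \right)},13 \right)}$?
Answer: $210$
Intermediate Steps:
$S{\left(V,B \right)} = \frac{2 + V}{-3 + B}$
$- 10 W{\left(S{\left(-8,2 \right)},13 \right)} = \left(-10\right) \left(-21\right) = 210$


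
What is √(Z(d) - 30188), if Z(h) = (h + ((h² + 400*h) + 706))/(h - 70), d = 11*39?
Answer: 6*I*√104516029/359 ≈ 170.86*I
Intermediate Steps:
d = 429
Z(h) = (706 + h² + 401*h)/(-70 + h) (Z(h) = (h + (706 + h² + 400*h))/(-70 + h) = (706 + h² + 401*h)/(-70 + h))
√(Z(d) - 30188) = √((706 + 429² + 401*429)/(-70 + 429) - 30188) = √((706 + 184041 + 172029)/359 - 30188) = √((1/359)*356776 - 30188) = √(356776/359 - 30188) = √(-10480716/359) = 6*I*√104516029/359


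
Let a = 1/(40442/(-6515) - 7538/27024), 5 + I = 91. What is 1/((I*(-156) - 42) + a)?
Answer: -571007339/7684704798942 ≈ -7.4304e-5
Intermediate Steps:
I = 86 (I = -5 + 91 = 86)
a = -88030680/571007339 (a = 1/(40442*(-1/6515) - 7538*1/27024) = 1/(-40442/6515 - 3769/13512) = 1/(-571007339/88030680) = -88030680/571007339 ≈ -0.15417)
1/((I*(-156) - 42) + a) = 1/((86*(-156) - 42) - 88030680/571007339) = 1/((-13416 - 42) - 88030680/571007339) = 1/(-13458 - 88030680/571007339) = 1/(-7684704798942/571007339) = -571007339/7684704798942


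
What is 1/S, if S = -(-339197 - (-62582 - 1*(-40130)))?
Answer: 1/316745 ≈ 3.1571e-6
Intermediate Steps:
S = 316745 (S = -(-339197 - (-62582 + 40130)) = -(-339197 - 1*(-22452)) = -(-339197 + 22452) = -1*(-316745) = 316745)
1/S = 1/316745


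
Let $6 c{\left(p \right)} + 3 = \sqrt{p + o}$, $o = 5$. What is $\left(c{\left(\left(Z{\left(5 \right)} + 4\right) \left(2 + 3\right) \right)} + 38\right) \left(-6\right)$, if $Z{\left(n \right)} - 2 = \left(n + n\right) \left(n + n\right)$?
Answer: $-225 - \sqrt{535} \approx -248.13$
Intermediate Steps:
$Z{\left(n \right)} = 2 + 4 n^{2}$ ($Z{\left(n \right)} = 2 + \left(n + n\right) \left(n + n\right) = 2 + 2 n 2 n = 2 + 4 n^{2}$)
$c{\left(p \right)} = - \frac{1}{2} + \frac{\sqrt{5 + p}}{6}$ ($c{\left(p \right)} = - \frac{1}{2} + \frac{\sqrt{p + 5}}{6} = - \frac{1}{2} + \frac{\sqrt{5 + p}}{6}$)
$\left(c{\left(\left(Z{\left(5 \right)} + 4\right) \left(2 + 3\right) \right)} + 38\right) \left(-6\right) = \left(\left(- \frac{1}{2} + \frac{\sqrt{5 + \left(\left(2 + 4 \cdot 5^{2}\right) + 4\right) \left(2 + 3\right)}}{6}\right) + 38\right) \left(-6\right) = \left(\left(- \frac{1}{2} + \frac{\sqrt{5 + \left(\left(2 + 4 \cdot 25\right) + 4\right) 5}}{6}\right) + 38\right) \left(-6\right) = \left(\left(- \frac{1}{2} + \frac{\sqrt{5 + \left(\left(2 + 100\right) + 4\right) 5}}{6}\right) + 38\right) \left(-6\right) = \left(\left(- \frac{1}{2} + \frac{\sqrt{5 + \left(102 + 4\right) 5}}{6}\right) + 38\right) \left(-6\right) = \left(\left(- \frac{1}{2} + \frac{\sqrt{5 + 106 \cdot 5}}{6}\right) + 38\right) \left(-6\right) = \left(\left(- \frac{1}{2} + \frac{\sqrt{5 + 530}}{6}\right) + 38\right) \left(-6\right) = \left(\left(- \frac{1}{2} + \frac{\sqrt{535}}{6}\right) + 38\right) \left(-6\right) = \left(\frac{75}{2} + \frac{\sqrt{535}}{6}\right) \left(-6\right) = -225 - \sqrt{535}$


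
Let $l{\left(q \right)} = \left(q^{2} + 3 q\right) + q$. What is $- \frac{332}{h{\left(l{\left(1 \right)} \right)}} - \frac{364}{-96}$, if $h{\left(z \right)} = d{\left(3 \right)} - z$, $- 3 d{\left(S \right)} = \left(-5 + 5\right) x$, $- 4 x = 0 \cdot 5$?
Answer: $\frac{8423}{120} \approx 70.192$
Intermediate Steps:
$l{\left(q \right)} = q^{2} + 4 q$
$x = 0$ ($x = - \frac{0 \cdot 5}{4} = \left(- \frac{1}{4}\right) 0 = 0$)
$d{\left(S \right)} = 0$ ($d{\left(S \right)} = - \frac{\left(-5 + 5\right) 0}{3} = - \frac{0 \cdot 0}{3} = \left(- \frac{1}{3}\right) 0 = 0$)
$h{\left(z \right)} = - z$ ($h{\left(z \right)} = 0 - z = - z$)
$- \frac{332}{h{\left(l{\left(1 \right)} \right)}} - \frac{364}{-96} = - \frac{332}{\left(-1\right) 1 \left(4 + 1\right)} - \frac{364}{-96} = - \frac{332}{\left(-1\right) 1 \cdot 5} - - \frac{91}{24} = - \frac{332}{\left(-1\right) 5} + \frac{91}{24} = - \frac{332}{-5} + \frac{91}{24} = \left(-332\right) \left(- \frac{1}{5}\right) + \frac{91}{24} = \frac{332}{5} + \frac{91}{24} = \frac{8423}{120}$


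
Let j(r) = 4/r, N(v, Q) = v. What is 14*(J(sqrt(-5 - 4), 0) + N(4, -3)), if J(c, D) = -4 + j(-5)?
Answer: -56/5 ≈ -11.200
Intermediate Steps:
J(c, D) = -24/5 (J(c, D) = -4 + 4/(-5) = -4 + 4*(-1/5) = -4 - 4/5 = -24/5)
14*(J(sqrt(-5 - 4), 0) + N(4, -3)) = 14*(-24/5 + 4) = 14*(-4/5) = -56/5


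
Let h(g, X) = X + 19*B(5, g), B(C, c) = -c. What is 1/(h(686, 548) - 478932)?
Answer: -1/491418 ≈ -2.0349e-6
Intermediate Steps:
h(g, X) = X - 19*g (h(g, X) = X + 19*(-g) = X - 19*g)
1/(h(686, 548) - 478932) = 1/((548 - 19*686) - 478932) = 1/((548 - 13034) - 478932) = 1/(-12486 - 478932) = 1/(-491418) = -1/491418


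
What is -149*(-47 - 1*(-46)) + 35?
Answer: 184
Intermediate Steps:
-149*(-47 - 1*(-46)) + 35 = -149*(-47 + 46) + 35 = -149*(-1) + 35 = 149 + 35 = 184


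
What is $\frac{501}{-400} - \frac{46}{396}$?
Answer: $- \frac{54199}{39600} \approx -1.3687$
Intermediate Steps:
$\frac{501}{-400} - \frac{46}{396} = 501 \left(- \frac{1}{400}\right) - \frac{23}{198} = - \frac{501}{400} - \frac{23}{198} = - \frac{54199}{39600}$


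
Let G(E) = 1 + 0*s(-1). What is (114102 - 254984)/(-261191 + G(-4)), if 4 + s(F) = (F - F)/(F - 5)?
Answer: 70441/130595 ≈ 0.53938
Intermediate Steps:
s(F) = -4 (s(F) = -4 + (F - F)/(F - 5) = -4 + 0/(-5 + F) = -4 + 0 = -4)
G(E) = 1 (G(E) = 1 + 0*(-4) = 1 + 0 = 1)
(114102 - 254984)/(-261191 + G(-4)) = (114102 - 254984)/(-261191 + 1) = -140882/(-261190) = -140882*(-1/261190) = 70441/130595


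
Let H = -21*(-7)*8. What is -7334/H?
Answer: -3667/588 ≈ -6.2364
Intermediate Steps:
H = 1176 (H = 147*8 = 1176)
-7334/H = -7334/1176 = -7334*1/1176 = -3667/588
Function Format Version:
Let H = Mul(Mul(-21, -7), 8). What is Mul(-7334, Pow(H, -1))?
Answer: Rational(-3667, 588) ≈ -6.2364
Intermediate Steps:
H = 1176 (H = Mul(147, 8) = 1176)
Mul(-7334, Pow(H, -1)) = Mul(-7334, Pow(1176, -1)) = Mul(-7334, Rational(1, 1176)) = Rational(-3667, 588)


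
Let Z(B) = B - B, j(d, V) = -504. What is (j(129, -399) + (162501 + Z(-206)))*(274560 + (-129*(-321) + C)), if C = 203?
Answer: 51218915484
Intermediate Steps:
Z(B) = 0
(j(129, -399) + (162501 + Z(-206)))*(274560 + (-129*(-321) + C)) = (-504 + (162501 + 0))*(274560 + (-129*(-321) + 203)) = (-504 + 162501)*(274560 + (41409 + 203)) = 161997*(274560 + 41612) = 161997*316172 = 51218915484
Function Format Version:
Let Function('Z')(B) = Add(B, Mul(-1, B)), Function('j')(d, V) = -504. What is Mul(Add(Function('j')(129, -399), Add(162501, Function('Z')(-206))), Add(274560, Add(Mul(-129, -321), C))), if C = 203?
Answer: 51218915484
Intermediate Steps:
Function('Z')(B) = 0
Mul(Add(Function('j')(129, -399), Add(162501, Function('Z')(-206))), Add(274560, Add(Mul(-129, -321), C))) = Mul(Add(-504, Add(162501, 0)), Add(274560, Add(Mul(-129, -321), 203))) = Mul(Add(-504, 162501), Add(274560, Add(41409, 203))) = Mul(161997, Add(274560, 41612)) = Mul(161997, 316172) = 51218915484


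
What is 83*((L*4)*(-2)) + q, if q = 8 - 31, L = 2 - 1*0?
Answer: -1351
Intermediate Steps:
L = 2 (L = 2 + 0 = 2)
q = -23
83*((L*4)*(-2)) + q = 83*((2*4)*(-2)) - 23 = 83*(8*(-2)) - 23 = 83*(-16) - 23 = -1328 - 23 = -1351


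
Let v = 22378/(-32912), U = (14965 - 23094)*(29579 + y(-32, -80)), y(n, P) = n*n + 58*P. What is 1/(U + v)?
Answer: -16456/3473091914701 ≈ -4.7381e-9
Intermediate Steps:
y(n, P) = n² + 58*P
U = -211053227 (U = (14965 - 23094)*(29579 + ((-32)² + 58*(-80))) = -8129*(29579 + (1024 - 4640)) = -8129*(29579 - 3616) = -8129*25963 = -211053227)
v = -11189/16456 (v = 22378*(-1/32912) = -11189/16456 ≈ -0.67993)
1/(U + v) = 1/(-211053227 - 11189/16456) = 1/(-3473091914701/16456) = -16456/3473091914701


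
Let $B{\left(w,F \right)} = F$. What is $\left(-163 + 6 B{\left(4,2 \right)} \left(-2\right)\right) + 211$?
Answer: $24$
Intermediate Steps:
$\left(-163 + 6 B{\left(4,2 \right)} \left(-2\right)\right) + 211 = \left(-163 + 6 \cdot 2 \left(-2\right)\right) + 211 = \left(-163 + 12 \left(-2\right)\right) + 211 = \left(-163 - 24\right) + 211 = -187 + 211 = 24$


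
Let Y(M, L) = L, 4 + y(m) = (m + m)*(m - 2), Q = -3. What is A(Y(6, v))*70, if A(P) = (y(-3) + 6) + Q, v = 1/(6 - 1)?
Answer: 2030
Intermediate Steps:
y(m) = -4 + 2*m*(-2 + m) (y(m) = -4 + (m + m)*(m - 2) = -4 + (2*m)*(-2 + m) = -4 + 2*m*(-2 + m))
v = ⅕ (v = 1/5 = ⅕ ≈ 0.20000)
A(P) = 29 (A(P) = ((-4 - 4*(-3) + 2*(-3)²) + 6) - 3 = ((-4 + 12 + 2*9) + 6) - 3 = ((-4 + 12 + 18) + 6) - 3 = (26 + 6) - 3 = 32 - 3 = 29)
A(Y(6, v))*70 = 29*70 = 2030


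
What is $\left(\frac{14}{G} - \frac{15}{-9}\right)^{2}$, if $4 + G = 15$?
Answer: $\frac{9409}{1089} \approx 8.64$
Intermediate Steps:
$G = 11$ ($G = -4 + 15 = 11$)
$\left(\frac{14}{G} - \frac{15}{-9}\right)^{2} = \left(\frac{14}{11} - \frac{15}{-9}\right)^{2} = \left(14 \cdot \frac{1}{11} - - \frac{5}{3}\right)^{2} = \left(\frac{14}{11} + \frac{5}{3}\right)^{2} = \left(\frac{97}{33}\right)^{2} = \frac{9409}{1089}$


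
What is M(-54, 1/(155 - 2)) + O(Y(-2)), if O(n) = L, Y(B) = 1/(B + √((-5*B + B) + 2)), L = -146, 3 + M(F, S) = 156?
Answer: 7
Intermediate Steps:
M(F, S) = 153 (M(F, S) = -3 + 156 = 153)
Y(B) = 1/(B + √(2 - 4*B)) (Y(B) = 1/(B + √(-4*B + 2)) = 1/(B + √(2 - 4*B)))
O(n) = -146
M(-54, 1/(155 - 2)) + O(Y(-2)) = 153 - 146 = 7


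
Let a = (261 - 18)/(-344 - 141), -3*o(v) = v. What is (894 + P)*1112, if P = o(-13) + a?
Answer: 1452656752/1455 ≈ 9.9839e+5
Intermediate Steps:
o(v) = -v/3
a = -243/485 (a = 243/(-485) = 243*(-1/485) = -243/485 ≈ -0.50103)
P = 5576/1455 (P = -1/3*(-13) - 243/485 = 13/3 - 243/485 = 5576/1455 ≈ 3.8323)
(894 + P)*1112 = (894 + 5576/1455)*1112 = (1306346/1455)*1112 = 1452656752/1455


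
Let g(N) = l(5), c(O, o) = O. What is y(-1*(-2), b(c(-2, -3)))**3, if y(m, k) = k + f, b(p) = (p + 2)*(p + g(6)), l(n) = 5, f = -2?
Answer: -8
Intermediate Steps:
g(N) = 5
b(p) = (2 + p)*(5 + p) (b(p) = (p + 2)*(p + 5) = (2 + p)*(5 + p))
y(m, k) = -2 + k (y(m, k) = k - 2 = -2 + k)
y(-1*(-2), b(c(-2, -3)))**3 = (-2 + (10 + (-2)**2 + 7*(-2)))**3 = (-2 + (10 + 4 - 14))**3 = (-2 + 0)**3 = (-2)**3 = -8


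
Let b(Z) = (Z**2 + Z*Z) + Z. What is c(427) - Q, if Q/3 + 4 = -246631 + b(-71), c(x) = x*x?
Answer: 892201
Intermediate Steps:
b(Z) = Z + 2*Z**2 (b(Z) = (Z**2 + Z**2) + Z = 2*Z**2 + Z = Z + 2*Z**2)
c(x) = x**2
Q = -709872 (Q = -12 + 3*(-246631 - 71*(1 + 2*(-71))) = -12 + 3*(-246631 - 71*(1 - 142)) = -12 + 3*(-246631 - 71*(-141)) = -12 + 3*(-246631 + 10011) = -12 + 3*(-236620) = -12 - 709860 = -709872)
c(427) - Q = 427**2 - 1*(-709872) = 182329 + 709872 = 892201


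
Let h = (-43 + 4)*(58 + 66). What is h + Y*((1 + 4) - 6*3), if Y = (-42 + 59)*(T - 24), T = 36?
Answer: -7488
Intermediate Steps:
h = -4836 (h = -39*124 = -4836)
Y = 204 (Y = (-42 + 59)*(36 - 24) = 17*12 = 204)
h + Y*((1 + 4) - 6*3) = -4836 + 204*((1 + 4) - 6*3) = -4836 + 204*(5 - 18) = -4836 + 204*(-13) = -4836 - 2652 = -7488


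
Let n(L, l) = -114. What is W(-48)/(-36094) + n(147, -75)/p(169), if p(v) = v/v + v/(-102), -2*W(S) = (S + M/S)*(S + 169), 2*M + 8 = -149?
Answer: 80546513887/464313216 ≈ 173.47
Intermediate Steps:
M = -157/2 (M = -4 + (½)*(-149) = -4 - 149/2 = -157/2 ≈ -78.500)
W(S) = -(169 + S)*(S - 157/(2*S))/2 (W(S) = -(S - 157/(2*S))*(S + 169)/2 = -(S - 157/(2*S))*(169 + S)/2 = -(169 + S)*(S - 157/(2*S))/2)
p(v) = 1 - v/102 (p(v) = 1 + v*(-1/102) = 1 - v/102)
W(-48)/(-36094) + n(147, -75)/p(169) = ((¼)*(26533 - 1*(-48)*(-157 + 2*(-48)² + 338*(-48)))/(-48))/(-36094) - 114/(1 - 1/102*169) = ((¼)*(-1/48)*(26533 - 1*(-48)*(-157 + 2*2304 - 16224)))*(-1/36094) - 114/(1 - 169/102) = ((¼)*(-1/48)*(26533 - 1*(-48)*(-157 + 4608 - 16224)))*(-1/36094) - 114/(-67/102) = ((¼)*(-1/48)*(26533 - 1*(-48)*(-11773)))*(-1/36094) - 114*(-102/67) = ((¼)*(-1/48)*(26533 - 565104))*(-1/36094) + 11628/67 = ((¼)*(-1/48)*(-538571))*(-1/36094) + 11628/67 = (538571/192)*(-1/36094) + 11628/67 = -538571/6930048 + 11628/67 = 80546513887/464313216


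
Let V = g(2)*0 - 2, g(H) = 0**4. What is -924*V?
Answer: 1848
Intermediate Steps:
g(H) = 0
V = -2 (V = 0*0 - 2 = 0 - 2 = -2)
-924*V = -924*(-2) = 1848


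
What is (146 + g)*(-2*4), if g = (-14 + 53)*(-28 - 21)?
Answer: 14120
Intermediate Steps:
g = -1911 (g = 39*(-49) = -1911)
(146 + g)*(-2*4) = (146 - 1911)*(-2*4) = -1765*(-8) = 14120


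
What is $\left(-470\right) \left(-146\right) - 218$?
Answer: $68402$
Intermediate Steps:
$\left(-470\right) \left(-146\right) - 218 = 68620 - 218 = 68402$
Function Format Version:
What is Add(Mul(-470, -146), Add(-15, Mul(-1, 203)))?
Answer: 68402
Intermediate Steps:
Add(Mul(-470, -146), Add(-15, Mul(-1, 203))) = Add(68620, Add(-15, -203)) = Add(68620, -218) = 68402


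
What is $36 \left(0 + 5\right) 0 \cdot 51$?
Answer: $0$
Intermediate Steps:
$36 \left(0 + 5\right) 0 \cdot 51 = 36 \cdot 5 \cdot 0 \cdot 51 = 36 \cdot 0 \cdot 51 = 0 \cdot 51 = 0$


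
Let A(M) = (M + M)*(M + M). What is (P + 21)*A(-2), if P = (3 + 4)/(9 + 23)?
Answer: 679/2 ≈ 339.50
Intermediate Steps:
P = 7/32 ≈ 0.21875
A(M) = 4*M² (A(M) = (2*M)*(2*M) = 4*M²)
(P + 21)*A(-2) = (7/32 + 21)*(4*(-2)²) = 679*(4*4)/32 = (679/32)*16 = 679/2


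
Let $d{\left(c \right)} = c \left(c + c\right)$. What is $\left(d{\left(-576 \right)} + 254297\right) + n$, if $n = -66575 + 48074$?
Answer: $899348$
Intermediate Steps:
$d{\left(c \right)} = 2 c^{2}$ ($d{\left(c \right)} = c 2 c = 2 c^{2}$)
$n = -18501$
$\left(d{\left(-576 \right)} + 254297\right) + n = \left(2 \left(-576\right)^{2} + 254297\right) - 18501 = \left(2 \cdot 331776 + 254297\right) - 18501 = \left(663552 + 254297\right) - 18501 = 917849 - 18501 = 899348$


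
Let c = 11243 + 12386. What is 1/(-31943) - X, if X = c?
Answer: -754781148/31943 ≈ -23629.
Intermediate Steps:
c = 23629
X = 23629
1/(-31943) - X = 1/(-31943) - 1*23629 = -1/31943 - 23629 = -754781148/31943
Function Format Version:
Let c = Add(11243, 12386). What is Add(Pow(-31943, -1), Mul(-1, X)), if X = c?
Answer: Rational(-754781148, 31943) ≈ -23629.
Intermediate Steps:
c = 23629
X = 23629
Add(Pow(-31943, -1), Mul(-1, X)) = Add(Pow(-31943, -1), Mul(-1, 23629)) = Add(Rational(-1, 31943), -23629) = Rational(-754781148, 31943)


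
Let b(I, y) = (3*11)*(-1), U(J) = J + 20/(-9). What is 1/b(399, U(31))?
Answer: -1/33 ≈ -0.030303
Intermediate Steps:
U(J) = -20/9 + J (U(J) = J + 20*(-1/9) = J - 20/9 = -20/9 + J)
b(I, y) = -33 (b(I, y) = 33*(-1) = -33)
1/b(399, U(31)) = 1/(-33) = -1/33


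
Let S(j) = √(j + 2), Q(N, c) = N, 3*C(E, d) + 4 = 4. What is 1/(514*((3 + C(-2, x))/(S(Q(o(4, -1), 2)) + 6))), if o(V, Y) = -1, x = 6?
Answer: 7/1542 ≈ 0.0045396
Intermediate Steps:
C(E, d) = 0 (C(E, d) = -4/3 + (⅓)*4 = -4/3 + 4/3 = 0)
S(j) = √(2 + j)
1/(514*((3 + C(-2, x))/(S(Q(o(4, -1), 2)) + 6))) = 1/(514*((3 + 0)/(√(2 - 1) + 6))) = 1/(514*(3/(√1 + 6))) = 1/(514*(3/(1 + 6))) = 1/(514*(3/7)) = 1/(1542/7) = 7/1542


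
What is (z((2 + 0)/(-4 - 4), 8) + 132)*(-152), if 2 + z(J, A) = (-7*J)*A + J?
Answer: -21850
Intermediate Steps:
z(J, A) = -2 + J - 7*A*J (z(J, A) = -2 + ((-7*J)*A + J) = -2 + (-7*A*J + J) = -2 + (J - 7*A*J) = -2 + J - 7*A*J)
(z((2 + 0)/(-4 - 4), 8) + 132)*(-152) = ((-2 + (2 + 0)/(-4 - 4) - 7*8*(2 + 0)/(-4 - 4)) + 132)*(-152) = ((-2 + 2/(-8) - 7*8*2/(-8)) + 132)*(-152) = ((-2 + 2*(-1/8) - 7*8*2*(-1/8)) + 132)*(-152) = ((-2 - 1/4 - 7*8*(-1/4)) + 132)*(-152) = ((-2 - 1/4 + 14) + 132)*(-152) = (47/4 + 132)*(-152) = (575/4)*(-152) = -21850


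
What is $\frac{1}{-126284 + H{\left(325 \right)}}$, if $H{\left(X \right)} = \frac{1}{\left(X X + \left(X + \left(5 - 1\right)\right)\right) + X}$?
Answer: $- \frac{106279}{13421337235} \approx -7.9187 \cdot 10^{-6}$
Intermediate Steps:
$H{\left(X \right)} = \frac{1}{4 + X^{2} + 2 X}$ ($H{\left(X \right)} = \frac{1}{\left(X^{2} + \left(X + 4\right)\right) + X} = \frac{1}{\left(X^{2} + \left(4 + X\right)\right) + X} = \frac{1}{\left(4 + X + X^{2}\right) + X} = \frac{1}{4 + X^{2} + 2 X}$)
$\frac{1}{-126284 + H{\left(325 \right)}} = \frac{1}{-126284 + \frac{1}{4 + 325^{2} + 2 \cdot 325}} = \frac{1}{-126284 + \frac{1}{4 + 105625 + 650}} = \frac{1}{-126284 + \frac{1}{106279}} = \frac{1}{- \frac{13421337235}{106279}} = - \frac{106279}{13421337235}$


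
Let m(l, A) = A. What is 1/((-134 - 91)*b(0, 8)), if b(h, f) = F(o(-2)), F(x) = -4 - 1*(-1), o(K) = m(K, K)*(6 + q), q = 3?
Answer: 1/675 ≈ 0.0014815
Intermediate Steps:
o(K) = 9*K (o(K) = K*(6 + 3) = K*9 = 9*K)
F(x) = -3 (F(x) = -4 + 1 = -3)
b(h, f) = -3
1/((-134 - 91)*b(0, 8)) = 1/((-134 - 91)*(-3)) = 1/(-225*(-3)) = 1/675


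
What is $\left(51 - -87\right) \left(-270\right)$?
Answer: $-37260$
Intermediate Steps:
$\left(51 - -87\right) \left(-270\right) = \left(51 + 87\right) \left(-270\right) = 138 \left(-270\right) = -37260$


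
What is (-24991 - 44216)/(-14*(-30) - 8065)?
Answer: 69207/7645 ≈ 9.0526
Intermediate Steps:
(-24991 - 44216)/(-14*(-30) - 8065) = -69207/(420 - 8065) = -69207/(-7645) = -69207*(-1/7645) = 69207/7645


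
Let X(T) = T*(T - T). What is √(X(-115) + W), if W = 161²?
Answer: 161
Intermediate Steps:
X(T) = 0 (X(T) = T*0 = 0)
W = 25921
√(X(-115) + W) = √(0 + 25921) = √25921 = 161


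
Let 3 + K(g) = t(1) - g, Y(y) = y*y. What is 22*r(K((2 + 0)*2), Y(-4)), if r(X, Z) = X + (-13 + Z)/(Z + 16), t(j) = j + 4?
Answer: -671/16 ≈ -41.938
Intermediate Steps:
Y(y) = y**2
t(j) = 4 + j
K(g) = 2 - g (K(g) = -3 + ((4 + 1) - g) = -3 + (5 - g) = 2 - g)
r(X, Z) = X + (-13 + Z)/(16 + Z)
22*r(K((2 + 0)*2), Y(-4)) = 22*((-13 + (-4)**2 + 16*(2 - (2 + 0)*2) + (2 - (2 + 0)*2)*(-4)**2)/(16 + (-4)**2)) = 22*((-13 + 16 + 16*(2 - 2*2) + (2 - 2*2)*16)/(16 + 16)) = 22*((-13 + 16 + 16*(2 - 1*4) + (2 - 1*4)*16)/32) = 22*((-13 + 16 + 16*(2 - 4) + (2 - 4)*16)/32) = 22*((-13 + 16 + 16*(-2) - 2*16)/32) = 22*((-13 + 16 - 32 - 32)/32) = 22*((1/32)*(-61)) = 22*(-61/32) = -671/16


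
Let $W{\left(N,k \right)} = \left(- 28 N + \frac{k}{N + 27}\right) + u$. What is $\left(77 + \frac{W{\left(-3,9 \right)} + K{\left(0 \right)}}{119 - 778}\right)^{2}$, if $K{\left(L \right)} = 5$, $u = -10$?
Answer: $\frac{164275385481}{27793984} \approx 5910.5$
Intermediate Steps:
$W{\left(N,k \right)} = -10 - 28 N + \frac{k}{27 + N}$ ($W{\left(N,k \right)} = \left(- 28 N + \frac{k}{N + 27}\right) - 10 = \left(- 28 N + \frac{k}{27 + N}\right) - 10 = -10 - 28 N + \frac{k}{27 + N}$)
$\left(77 + \frac{W{\left(-3,9 \right)} + K{\left(0 \right)}}{119 - 778}\right)^{2} = \left(77 + \frac{\frac{-270 + 9 - -2298 - 28 \left(-3\right)^{2}}{27 - 3} + 5}{119 - 778}\right)^{2} = \left(77 + \frac{\frac{-270 + 9 + 2298 - 252}{24} + 5}{-659}\right)^{2} = \left(77 + \left(\frac{-270 + 9 + 2298 - 252}{24} + 5\right) \left(- \frac{1}{659}\right)\right)^{2} = \left(77 + \left(\frac{1}{24} \cdot 1785 + 5\right) \left(- \frac{1}{659}\right)\right)^{2} = \left(77 + \left(\frac{595}{8} + 5\right) \left(- \frac{1}{659}\right)\right)^{2} = \left(77 + \frac{635}{8} \left(- \frac{1}{659}\right)\right)^{2} = \left(77 - \frac{635}{5272}\right)^{2} = \left(\frac{405309}{5272}\right)^{2} = \frac{164275385481}{27793984}$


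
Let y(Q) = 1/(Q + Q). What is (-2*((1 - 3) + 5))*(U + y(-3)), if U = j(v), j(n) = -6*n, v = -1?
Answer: -35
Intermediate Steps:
y(Q) = 1/(2*Q)
U = 6 (U = -6*(-1) = 6)
(-2*((1 - 3) + 5))*(U + y(-3)) = (-2*((1 - 3) + 5))*(6 + (1/2)/(-3)) = (-2*(-2 + 5))*(6 + (1/2)*(-1/3)) = (-2*3)*(6 - 1/6) = -6*35/6 = -35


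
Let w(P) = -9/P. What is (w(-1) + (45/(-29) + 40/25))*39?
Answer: 51168/145 ≈ 352.88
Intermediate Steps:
(w(-1) + (45/(-29) + 40/25))*39 = (-9/(-1) + (45/(-29) + 40/25))*39 = (-9*(-1) + (45*(-1/29) + 40*(1/25)))*39 = (9 + (-45/29 + 8/5))*39 = (9 + 7/145)*39 = (1312/145)*39 = 51168/145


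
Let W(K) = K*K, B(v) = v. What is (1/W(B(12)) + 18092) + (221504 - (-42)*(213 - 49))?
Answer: 35493697/144 ≈ 2.4648e+5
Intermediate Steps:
W(K) = K**2
(1/W(B(12)) + 18092) + (221504 - (-42)*(213 - 49)) = (1/(12**2) + 18092) + (221504 - (-42)*(213 - 49)) = (1/144 + 18092) + (221504 - (-42)*164) = (1/144 + 18092) + (221504 - 1*(-6888)) = 2605249/144 + (221504 + 6888) = 2605249/144 + 228392 = 35493697/144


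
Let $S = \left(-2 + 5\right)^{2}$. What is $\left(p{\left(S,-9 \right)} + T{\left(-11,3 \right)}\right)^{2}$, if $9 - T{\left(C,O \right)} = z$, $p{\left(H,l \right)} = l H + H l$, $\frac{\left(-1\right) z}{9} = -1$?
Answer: $26244$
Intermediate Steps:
$z = 9$ ($z = \left(-9\right) \left(-1\right) = 9$)
$S = 9$ ($S = 3^{2} = 9$)
$p{\left(H,l \right)} = 2 H l$ ($p{\left(H,l \right)} = H l + H l = 2 H l$)
$T{\left(C,O \right)} = 0$ ($T{\left(C,O \right)} = 9 - 9 = 0$)
$\left(p{\left(S,-9 \right)} + T{\left(-11,3 \right)}\right)^{2} = \left(2 \cdot 9 \left(-9\right) + 0\right)^{2} = \left(-162 + 0\right)^{2} = \left(-162\right)^{2} = 26244$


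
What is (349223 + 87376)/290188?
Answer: 436599/290188 ≈ 1.5045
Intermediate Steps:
(349223 + 87376)/290188 = 436599*(1/290188) = 436599/290188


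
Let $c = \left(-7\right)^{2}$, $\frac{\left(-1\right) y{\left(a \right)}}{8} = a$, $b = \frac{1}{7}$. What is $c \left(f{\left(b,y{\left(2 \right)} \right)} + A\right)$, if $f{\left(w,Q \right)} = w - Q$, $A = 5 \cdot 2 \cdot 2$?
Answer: $1771$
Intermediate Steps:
$b = \frac{1}{7} \approx 0.14286$
$y{\left(a \right)} = - 8 a$
$A = 20$ ($A = 10 \cdot 2 = 20$)
$c = 49$
$c \left(f{\left(b,y{\left(2 \right)} \right)} + A\right) = 49 \left(\left(\frac{1}{7} - \left(-8\right) 2\right) + 20\right) = 49 \left(\left(\frac{1}{7} - -16\right) + 20\right) = 49 \left(\left(\frac{1}{7} + 16\right) + 20\right) = 49 \left(\frac{113}{7} + 20\right) = 49 \cdot \frac{253}{7} = 1771$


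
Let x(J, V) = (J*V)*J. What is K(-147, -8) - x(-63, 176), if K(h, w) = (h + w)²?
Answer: -674519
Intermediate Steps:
x(J, V) = V*J²
K(-147, -8) - x(-63, 176) = (-147 - 8)² - 176*(-63)² = (-155)² - 176*3969 = 24025 - 1*698544 = 24025 - 698544 = -674519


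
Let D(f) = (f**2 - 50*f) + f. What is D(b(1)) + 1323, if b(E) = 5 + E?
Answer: 1065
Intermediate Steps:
D(f) = f**2 - 49*f
D(b(1)) + 1323 = (5 + 1)*(-49 + (5 + 1)) + 1323 = 6*(-49 + 6) + 1323 = 6*(-43) + 1323 = -258 + 1323 = 1065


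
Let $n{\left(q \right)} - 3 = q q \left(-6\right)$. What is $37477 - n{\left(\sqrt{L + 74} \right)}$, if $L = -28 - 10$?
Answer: $37690$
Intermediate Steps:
$L = -38$ ($L = -28 - 10 = -38$)
$n{\left(q \right)} = 3 - 6 q^{2}$ ($n{\left(q \right)} = 3 + q q \left(-6\right) = 3 + q^{2} \left(-6\right) = 3 - 6 q^{2}$)
$37477 - n{\left(\sqrt{L + 74} \right)} = 37477 - \left(3 - 6 \left(\sqrt{-38 + 74}\right)^{2}\right) = 37477 - \left(3 - 6 \left(\sqrt{36}\right)^{2}\right) = 37477 - \left(3 - 6 \cdot 6^{2}\right) = 37477 - \left(3 - 216\right) = 37477 - -213 = 37477 + 213 = 37690$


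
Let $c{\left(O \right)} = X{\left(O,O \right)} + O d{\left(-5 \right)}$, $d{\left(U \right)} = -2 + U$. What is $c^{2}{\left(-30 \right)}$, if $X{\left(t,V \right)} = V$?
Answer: $32400$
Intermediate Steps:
$c{\left(O \right)} = - 6 O$ ($c{\left(O \right)} = O + O \left(-2 - 5\right) = O + O \left(-7\right) = O - 7 O = - 6 O$)
$c^{2}{\left(-30 \right)} = \left(\left(-6\right) \left(-30\right)\right)^{2} = 180^{2} = 32400$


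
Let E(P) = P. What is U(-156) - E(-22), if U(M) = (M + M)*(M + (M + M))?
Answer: 146038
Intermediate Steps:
U(M) = 6*M² (U(M) = (2*M)*(M + 2*M) = (2*M)*(3*M) = 6*M²)
U(-156) - E(-22) = 6*(-156)² - 1*(-22) = 6*24336 + 22 = 146016 + 22 = 146038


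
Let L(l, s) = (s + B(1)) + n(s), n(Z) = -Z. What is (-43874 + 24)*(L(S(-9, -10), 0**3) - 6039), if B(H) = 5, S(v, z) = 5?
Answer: 264590900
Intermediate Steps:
L(l, s) = 5 (L(l, s) = (s + 5) - s = (5 + s) - s = 5)
(-43874 + 24)*(L(S(-9, -10), 0**3) - 6039) = (-43874 + 24)*(5 - 6039) = -43850*(-6034) = 264590900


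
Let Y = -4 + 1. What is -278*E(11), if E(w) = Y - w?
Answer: 3892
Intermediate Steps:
Y = -3
E(w) = -3 - w
-278*E(11) = -278*(-3 - 1*11) = -278*(-3 - 11) = -278*(-14) = 3892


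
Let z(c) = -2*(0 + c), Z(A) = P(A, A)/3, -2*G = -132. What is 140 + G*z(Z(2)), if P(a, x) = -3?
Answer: 272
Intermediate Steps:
G = 66 (G = -½*(-132) = 66)
Z(A) = -1 (Z(A) = -3/3 = -3*⅓ = -1)
z(c) = -2*c
140 + G*z(Z(2)) = 140 + 66*(-2*(-1)) = 140 + 66*2 = 140 + 132 = 272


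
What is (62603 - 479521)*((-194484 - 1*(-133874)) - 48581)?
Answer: 45523693338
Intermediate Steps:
(62603 - 479521)*((-194484 - 1*(-133874)) - 48581) = -416918*((-194484 + 133874) - 48581) = -416918*(-60610 - 48581) = -416918*(-109191) = 45523693338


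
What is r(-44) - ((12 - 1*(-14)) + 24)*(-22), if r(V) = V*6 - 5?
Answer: 831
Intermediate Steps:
r(V) = -5 + 6*V (r(V) = 6*V - 5 = -5 + 6*V)
r(-44) - ((12 - 1*(-14)) + 24)*(-22) = (-5 + 6*(-44)) - ((12 - 1*(-14)) + 24)*(-22) = (-5 - 264) - ((12 + 14) + 24)*(-22) = -269 - (26 + 24)*(-22) = -269 - 50*(-22) = -269 - 1*(-1100) = -269 + 1100 = 831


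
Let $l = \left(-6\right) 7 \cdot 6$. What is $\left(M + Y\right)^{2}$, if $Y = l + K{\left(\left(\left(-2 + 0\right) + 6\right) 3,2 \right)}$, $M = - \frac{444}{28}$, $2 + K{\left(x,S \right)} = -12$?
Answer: $\frac{3892729}{49} \approx 79444.0$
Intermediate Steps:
$K{\left(x,S \right)} = -14$ ($K{\left(x,S \right)} = -2 - 12 = -14$)
$l = -252$ ($l = \left(-42\right) 6 = -252$)
$M = - \frac{111}{7}$ ($M = \left(-444\right) \frac{1}{28} = - \frac{111}{7} \approx -15.857$)
$Y = -266$ ($Y = -252 - 14 = -266$)
$\left(M + Y\right)^{2} = \left(- \frac{111}{7} - 266\right)^{2} = \left(- \frac{1973}{7}\right)^{2} = \frac{3892729}{49}$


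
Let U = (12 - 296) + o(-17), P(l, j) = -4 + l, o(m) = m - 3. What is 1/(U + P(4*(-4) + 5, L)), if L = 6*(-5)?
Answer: -1/319 ≈ -0.0031348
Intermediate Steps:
o(m) = -3 + m
L = -30
U = -304 (U = (12 - 296) + (-3 - 17) = -284 - 20 = -304)
1/(U + P(4*(-4) + 5, L)) = 1/(-304 + (-4 + (4*(-4) + 5))) = 1/(-304 + (-4 + (-16 + 5))) = 1/(-304 + (-4 - 11)) = 1/(-304 - 15) = 1/(-319) = -1/319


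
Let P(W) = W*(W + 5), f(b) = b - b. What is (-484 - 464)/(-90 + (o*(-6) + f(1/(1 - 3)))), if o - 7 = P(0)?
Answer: 79/11 ≈ 7.1818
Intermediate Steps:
f(b) = 0
P(W) = W*(5 + W)
o = 7 (o = 7 + 0*(5 + 0) = 7 + 0*5 = 7 + 0 = 7)
(-484 - 464)/(-90 + (o*(-6) + f(1/(1 - 3)))) = (-484 - 464)/(-90 + (7*(-6) + 0)) = -948/(-90 + (-42 + 0)) = -948/(-90 - 42) = -948/(-132) = -948*(-1/132) = 79/11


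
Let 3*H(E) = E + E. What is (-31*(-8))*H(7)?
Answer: 3472/3 ≈ 1157.3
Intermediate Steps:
H(E) = 2*E/3 (H(E) = (E + E)/3 = (2*E)/3 = 2*E/3)
(-31*(-8))*H(7) = (-31*(-8))*((⅔)*7) = 248*(14/3) = 3472/3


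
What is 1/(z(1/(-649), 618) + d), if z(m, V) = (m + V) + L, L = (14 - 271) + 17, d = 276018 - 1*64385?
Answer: 649/137595138 ≈ 4.7167e-6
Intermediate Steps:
d = 211633 (d = 276018 - 64385 = 211633)
L = -240 (L = -257 + 17 = -240)
z(m, V) = -240 + V + m (z(m, V) = (m + V) - 240 = (V + m) - 240 = -240 + V + m)
1/(z(1/(-649), 618) + d) = 1/((-240 + 618 + 1/(-649)) + 211633) = 1/((-240 + 618 - 1/649) + 211633) = 1/(245321/649 + 211633) = 1/(137595138/649) = 649/137595138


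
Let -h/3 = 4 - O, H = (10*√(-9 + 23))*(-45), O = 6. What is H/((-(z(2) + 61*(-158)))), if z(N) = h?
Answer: -225*√14/4816 ≈ -0.17481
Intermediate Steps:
H = -450*√14 (H = (10*√14)*(-45) = -450*√14 ≈ -1683.7)
h = 6 (h = -3*(4 - 1*6) = -3*(4 - 6) = -3*(-2) = 6)
z(N) = 6
H/((-(z(2) + 61*(-158)))) = (-450*√14)/((-(6 + 61*(-158)))) = (-450*√14)/((-(6 - 9638))) = (-450*√14)/((-1*(-9632))) = -450*√14/9632 = -450*√14*(1/9632) = -225*√14/4816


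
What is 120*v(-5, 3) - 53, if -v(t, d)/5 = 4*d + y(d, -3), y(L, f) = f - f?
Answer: -7253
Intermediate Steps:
y(L, f) = 0
v(t, d) = -20*d (v(t, d) = -5*(4*d + 0) = -20*d)
120*v(-5, 3) - 53 = 120*(-20*3) - 53 = 120*(-60) - 53 = -7200 - 53 = -7253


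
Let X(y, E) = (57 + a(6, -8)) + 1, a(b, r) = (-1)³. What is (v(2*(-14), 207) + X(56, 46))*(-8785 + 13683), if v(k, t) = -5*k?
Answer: 964906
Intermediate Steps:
a(b, r) = -1
X(y, E) = 57 (X(y, E) = (57 - 1) + 1 = 56 + 1 = 57)
(v(2*(-14), 207) + X(56, 46))*(-8785 + 13683) = (-10*(-14) + 57)*(-8785 + 13683) = (-5*(-28) + 57)*4898 = (140 + 57)*4898 = 197*4898 = 964906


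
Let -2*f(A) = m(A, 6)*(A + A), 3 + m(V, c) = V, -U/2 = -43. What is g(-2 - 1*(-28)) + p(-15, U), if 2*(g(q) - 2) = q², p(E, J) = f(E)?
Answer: 70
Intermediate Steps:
U = 86 (U = -2*(-43) = 86)
m(V, c) = -3 + V
f(A) = -A*(-3 + A) (f(A) = -(-3 + A)*(A + A)/2 = -(-3 + A)*2*A/2 = -A*(-3 + A))
p(E, J) = E*(3 - E)
g(q) = 2 + q²/2
g(-2 - 1*(-28)) + p(-15, U) = (2 + (-2 - 1*(-28))²/2) - 15*(3 - 1*(-15)) = (2 + (-2 + 28)²/2) - 15*(3 + 15) = (2 + (½)*26²) - 15*18 = (2 + (½)*676) - 270 = (2 + 338) - 270 = 340 - 270 = 70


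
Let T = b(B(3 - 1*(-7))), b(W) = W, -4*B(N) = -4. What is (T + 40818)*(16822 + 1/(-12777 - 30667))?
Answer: 29831136137973/43444 ≈ 6.8666e+8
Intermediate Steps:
B(N) = 1 (B(N) = -1/4*(-4) = 1)
T = 1
(T + 40818)*(16822 + 1/(-12777 - 30667)) = (1 + 40818)*(16822 + 1/(-12777 - 30667)) = 40819*(16822 + 1/(-43444)) = 40819*(16822 - 1/43444) = 40819*(730814967/43444) = 29831136137973/43444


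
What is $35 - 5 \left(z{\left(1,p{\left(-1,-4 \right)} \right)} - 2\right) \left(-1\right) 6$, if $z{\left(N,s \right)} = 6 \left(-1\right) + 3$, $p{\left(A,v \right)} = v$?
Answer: $-115$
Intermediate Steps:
$z{\left(N,s \right)} = -3$ ($z{\left(N,s \right)} = -6 + 3 = -3$)
$35 - 5 \left(z{\left(1,p{\left(-1,-4 \right)} \right)} - 2\right) \left(-1\right) 6 = 35 - 5 \left(-3 - 2\right) \left(-1\right) 6 = 35 - 5 \left(-5\right) \left(-1\right) 6 = 35 - 5 \cdot 5 \cdot 6 = 35 - 150 = -115$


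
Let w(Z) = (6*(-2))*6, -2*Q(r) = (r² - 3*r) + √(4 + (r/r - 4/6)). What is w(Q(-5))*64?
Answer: -4608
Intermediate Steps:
Q(r) = -r²/2 - √39/6 + 3*r/2 (Q(r) = -((r² - 3*r) + √(4 + (r/r - 4/6)))/2 = -((r² - 3*r) + √(4 + (1 - 4*⅙)))/2 = -((r² - 3*r) + √(4 + (1 - ⅔)))/2 = -((r² - 3*r) + √(4 + ⅓))/2 = -((r² - 3*r) + √(13/3))/2 = -((r² - 3*r) + √39/3)/2 = -(r² - 3*r + √39/3)/2 = -r²/2 - √39/6 + 3*r/2)
w(Z) = -72 (w(Z) = -12*6 = -72)
w(Q(-5))*64 = -72*64 = -4608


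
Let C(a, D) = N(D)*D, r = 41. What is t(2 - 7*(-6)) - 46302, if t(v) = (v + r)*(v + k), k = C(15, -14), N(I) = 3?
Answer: -46132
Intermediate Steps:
C(a, D) = 3*D
k = -42 (k = 3*(-14) = -42)
t(v) = (-42 + v)*(41 + v) (t(v) = (v + 41)*(v - 42) = (41 + v)*(-42 + v) = (-42 + v)*(41 + v))
t(2 - 7*(-6)) - 46302 = (-1722 + (2 - 7*(-6))**2 - (2 - 7*(-6))) - 46302 = (-1722 + (2 + 42)**2 - (2 + 42)) - 46302 = (-1722 + 44**2 - 1*44) - 46302 = (-1722 + 1936 - 44) - 46302 = 170 - 46302 = -46132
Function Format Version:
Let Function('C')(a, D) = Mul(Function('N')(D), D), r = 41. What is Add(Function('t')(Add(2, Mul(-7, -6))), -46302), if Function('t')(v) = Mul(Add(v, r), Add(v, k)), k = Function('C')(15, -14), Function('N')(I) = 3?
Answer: -46132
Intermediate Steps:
Function('C')(a, D) = Mul(3, D)
k = -42 (k = Mul(3, -14) = -42)
Function('t')(v) = Mul(Add(-42, v), Add(41, v)) (Function('t')(v) = Mul(Add(v, 41), Add(v, -42)) = Mul(Add(41, v), Add(-42, v)) = Mul(Add(-42, v), Add(41, v)))
Add(Function('t')(Add(2, Mul(-7, -6))), -46302) = Add(Add(-1722, Pow(Add(2, Mul(-7, -6)), 2), Mul(-1, Add(2, Mul(-7, -6)))), -46302) = Add(Add(-1722, Pow(Add(2, 42), 2), Mul(-1, Add(2, 42))), -46302) = Add(Add(-1722, Pow(44, 2), Mul(-1, 44)), -46302) = Add(Add(-1722, 1936, -44), -46302) = Add(170, -46302) = -46132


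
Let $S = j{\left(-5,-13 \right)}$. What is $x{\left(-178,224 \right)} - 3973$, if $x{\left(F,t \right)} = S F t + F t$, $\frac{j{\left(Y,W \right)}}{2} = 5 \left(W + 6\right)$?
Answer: $2747195$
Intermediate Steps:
$j{\left(Y,W \right)} = 60 + 10 W$ ($j{\left(Y,W \right)} = 2 \cdot 5 \left(W + 6\right) = 2 \cdot 5 \left(6 + W\right) = 2 \left(30 + 5 W\right) = 60 + 10 W$)
$S = -70$ ($S = 60 + 10 \left(-13\right) = 60 - 130 = -70$)
$x{\left(F,t \right)} = - 69 F t$ ($x{\left(F,t \right)} = - 70 F t + F t = - 69 F t$)
$x{\left(-178,224 \right)} - 3973 = \left(-69\right) \left(-178\right) 224 - 3973 = 2751168 - 3973 = 2747195$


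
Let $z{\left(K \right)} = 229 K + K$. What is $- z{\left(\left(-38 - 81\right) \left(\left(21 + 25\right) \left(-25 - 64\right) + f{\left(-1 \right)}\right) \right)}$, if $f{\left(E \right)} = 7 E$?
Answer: $-112244370$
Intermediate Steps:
$z{\left(K \right)} = 230 K$
$- z{\left(\left(-38 - 81\right) \left(\left(21 + 25\right) \left(-25 - 64\right) + f{\left(-1 \right)}\right) \right)} = - 230 \left(-38 - 81\right) \left(\left(21 + 25\right) \left(-25 - 64\right) + 7 \left(-1\right)\right) = - 230 \left(- 119 \left(46 \left(-89\right) - 7\right)\right) = - 230 \left(- 119 \left(-4094 - 7\right)\right) = - 230 \left(\left(-119\right) \left(-4101\right)\right) = - 230 \cdot 488019 = \left(-1\right) 112244370 = -112244370$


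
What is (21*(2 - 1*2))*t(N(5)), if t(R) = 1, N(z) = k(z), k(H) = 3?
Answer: 0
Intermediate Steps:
N(z) = 3
(21*(2 - 1*2))*t(N(5)) = (21*(2 - 1*2))*1 = (21*(2 - 2))*1 = (21*0)*1 = 0*1 = 0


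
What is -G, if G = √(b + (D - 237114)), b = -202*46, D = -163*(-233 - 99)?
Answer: -I*√192290 ≈ -438.51*I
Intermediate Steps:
D = 54116 (D = -163*(-332) = 54116)
b = -9292
G = I*√192290 (G = √(-9292 + (54116 - 237114)) = √(-9292 - 182998) = √(-192290) = I*√192290 ≈ 438.51*I)
-G = -I*√192290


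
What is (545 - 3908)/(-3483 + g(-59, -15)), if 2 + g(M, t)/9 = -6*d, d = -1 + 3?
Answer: 1121/1203 ≈ 0.93184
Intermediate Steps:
d = 2
g(M, t) = -126 (g(M, t) = -18 + 9*(-6*2) = -18 + 9*(-12) = -18 - 108 = -126)
(545 - 3908)/(-3483 + g(-59, -15)) = (545 - 3908)/(-3483 - 126) = -3363/(-3609) = -3363*(-1/3609) = 1121/1203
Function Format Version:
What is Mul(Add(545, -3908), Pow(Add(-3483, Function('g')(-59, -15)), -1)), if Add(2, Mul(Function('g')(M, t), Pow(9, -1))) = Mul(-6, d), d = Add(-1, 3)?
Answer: Rational(1121, 1203) ≈ 0.93184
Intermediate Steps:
d = 2
Function('g')(M, t) = -126 (Function('g')(M, t) = Add(-18, Mul(9, Mul(-6, 2))) = Add(-18, Mul(9, -12)) = Add(-18, -108) = -126)
Mul(Add(545, -3908), Pow(Add(-3483, Function('g')(-59, -15)), -1)) = Mul(Add(545, -3908), Pow(Add(-3483, -126), -1)) = Mul(-3363, Pow(-3609, -1)) = Mul(-3363, Rational(-1, 3609)) = Rational(1121, 1203)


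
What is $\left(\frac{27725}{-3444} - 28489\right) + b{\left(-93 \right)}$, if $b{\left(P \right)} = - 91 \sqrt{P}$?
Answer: $- \frac{98143841}{3444} - 91 i \sqrt{93} \approx -28497.0 - 877.57 i$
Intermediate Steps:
$\left(\frac{27725}{-3444} - 28489\right) + b{\left(-93 \right)} = \left(\frac{27725}{-3444} - 28489\right) - 91 \sqrt{-93} = \left(27725 \left(- \frac{1}{3444}\right) - 28489\right) - 91 i \sqrt{93} = \left(- \frac{27725}{3444} - 28489\right) - 91 i \sqrt{93} = - \frac{98143841}{3444} - 91 i \sqrt{93}$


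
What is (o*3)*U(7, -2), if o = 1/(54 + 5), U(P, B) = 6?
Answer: 18/59 ≈ 0.30508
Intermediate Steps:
o = 1/59 ≈ 0.016949
(o*3)*U(7, -2) = ((1/59)*3)*6 = (3/59)*6 = 18/59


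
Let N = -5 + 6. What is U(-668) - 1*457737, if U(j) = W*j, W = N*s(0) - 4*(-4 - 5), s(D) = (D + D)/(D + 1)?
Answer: -481785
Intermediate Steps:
N = 1
s(D) = 2*D/(1 + D) (s(D) = (2*D)/(1 + D) = 2*D/(1 + D))
W = 36 (W = 1*(2*0/(1 + 0)) - 4*(-4 - 5) = 1*(2*0/1) - 4*(-9) = 1*(2*0*1) + 36 = 1*0 + 36 = 0 + 36 = 36)
U(j) = 36*j
U(-668) - 1*457737 = 36*(-668) - 1*457737 = -24048 - 457737 = -481785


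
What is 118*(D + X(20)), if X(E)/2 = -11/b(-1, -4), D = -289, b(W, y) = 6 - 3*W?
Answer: -309514/9 ≈ -34390.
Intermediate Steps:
X(E) = -22/9 (X(E) = 2*(-11/(6 - 3*(-1))) = 2*(-11/(6 + 3)) = 2*(-11/9) = -22/9)
118*(D + X(20)) = 118*(-289 - 22/9) = 118*(-2623/9) = -309514/9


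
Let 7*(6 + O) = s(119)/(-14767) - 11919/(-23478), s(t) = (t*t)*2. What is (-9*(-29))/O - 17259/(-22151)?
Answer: -1530126415722693/37042182860065 ≈ -41.308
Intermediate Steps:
s(t) = 2*t**2 (s(t) = t**2*2 = 2*t**2)
O = -5016773445/808965794 (O = -6 + ((2*119**2)/(-14767) - 11919/(-23478))/7 = -6 + ((2*14161)*(-1/14767) - 11919*(-1/23478))/7 = -6 + (28322*(-1/14767) + 3973/7826)/7 = -6 + (-28322/14767 + 3973/7826)/7 = -6 + (1/7)*(-162978681/115566542) = -6 - 162978681/808965794 = -5016773445/808965794 ≈ -6.2015)
(-9*(-29))/O - 17259/(-22151) = (-9*(-29))/(-5016773445/808965794) - 17259/(-22151) = 261*(-808965794/5016773445) - 17259*(-1/22151) = -70380024078/1672257815 + 17259/22151 = -1530126415722693/37042182860065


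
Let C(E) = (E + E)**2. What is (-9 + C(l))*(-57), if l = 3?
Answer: -1539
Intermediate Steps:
C(E) = 4*E**2 (C(E) = (2*E)**2 = 4*E**2)
(-9 + C(l))*(-57) = (-9 + 4*3**2)*(-57) = (-9 + 4*9)*(-57) = (-9 + 36)*(-57) = 27*(-57) = -1539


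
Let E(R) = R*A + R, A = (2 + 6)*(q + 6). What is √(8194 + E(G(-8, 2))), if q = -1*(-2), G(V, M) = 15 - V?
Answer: √9689 ≈ 98.433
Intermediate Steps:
q = 2
A = 64 (A = (2 + 6)*(2 + 6) = 8*8 = 64)
E(R) = 65*R (E(R) = R*64 + R = 64*R + R = 65*R)
√(8194 + E(G(-8, 2))) = √(8194 + 65*(15 - 1*(-8))) = √(8194 + 65*(15 + 8)) = √(8194 + 65*23) = √(8194 + 1495) = √9689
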